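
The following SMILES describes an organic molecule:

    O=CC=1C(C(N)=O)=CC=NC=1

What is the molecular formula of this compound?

Walk through each heavy atom and fill implicit hydrogens from standard valence (C 4, N 3, O 2, S 2, halogen 1):
  atom 1: O, bond orders sum to 2 (valence 2) → 0 H
  atom 2: C, bond orders sum to 3 (valence 4) → 1 H
  atom 3: C, bond orders sum to 4 (valence 4) → 0 H
  atom 4: C, bond orders sum to 4 (valence 4) → 0 H
  atom 5: C, bond orders sum to 4 (valence 4) → 0 H
  atom 6: N, bond orders sum to 1 (valence 3) → 2 H
  atom 7: O, bond orders sum to 2 (valence 2) → 0 H
  atom 8: C, bond orders sum to 3 (valence 4) → 1 H
  atom 9: C, bond orders sum to 3 (valence 4) → 1 H
  atom 10: N, bond orders sum to 3 (valence 3) → 0 H
  atom 11: C, bond orders sum to 3 (valence 4) → 1 H
Totals → C:7, H:6, N:2, O:2.

C7H6N2O2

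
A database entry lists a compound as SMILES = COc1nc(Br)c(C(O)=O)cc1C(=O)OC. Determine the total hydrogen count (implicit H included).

8

Walk through each heavy atom and fill implicit hydrogens from standard valence (C 4, N 3, O 2, S 2, halogen 1); for lowercase aromatic atoms, an aromatic c carries 1 H when it has two neighbours and 0 H with three, and aromatic n carries 0 H:
  atom 1: C, bond orders sum to 1 (valence 4) → 3 H
  atom 2: O, bond orders sum to 2 (valence 2) → 0 H
  atom 3: aromatic c, 3 neighbours → 0 H
  atom 4: aromatic n, 2 neighbours → 0 H
  atom 5: aromatic c, 3 neighbours → 0 H
  atom 6: Br (halogen, monovalent) → 0 H
  atom 7: aromatic c, 3 neighbours → 0 H
  atom 8: C, bond orders sum to 4 (valence 4) → 0 H
  atom 9: O, bond orders sum to 1 (valence 2) → 1 H
  atom 10: O, bond orders sum to 2 (valence 2) → 0 H
  atom 11: aromatic c, 2 neighbours → 1 H
  atom 12: aromatic c, 3 neighbours → 0 H
  atom 13: C, bond orders sum to 4 (valence 4) → 0 H
  atom 14: O, bond orders sum to 2 (valence 2) → 0 H
  atom 15: O, bond orders sum to 2 (valence 2) → 0 H
  atom 16: C, bond orders sum to 1 (valence 4) → 3 H
Total hydrogens: 8.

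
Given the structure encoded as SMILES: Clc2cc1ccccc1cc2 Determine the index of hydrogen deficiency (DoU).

Molecular formula: C10H7Cl.
DoU = (2C + 2 + N − H − X) / 2, where X is the halogen count and O/S are ignored.
    = (2·10 + 2 + 0 − 7 − 1) / 2 = 14 / 2 = 7.

7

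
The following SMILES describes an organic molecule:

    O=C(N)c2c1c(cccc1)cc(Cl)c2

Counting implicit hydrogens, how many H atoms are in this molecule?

Walk through each heavy atom and fill implicit hydrogens from standard valence (C 4, N 3, O 2, S 2, halogen 1); for lowercase aromatic atoms, an aromatic c carries 1 H when it has two neighbours and 0 H with three, and aromatic n carries 0 H:
  atom 1: O, bond orders sum to 2 (valence 2) → 0 H
  atom 2: C, bond orders sum to 4 (valence 4) → 0 H
  atom 3: N, bond orders sum to 1 (valence 3) → 2 H
  atom 4: aromatic c, 3 neighbours → 0 H
  atom 5: aromatic c, 3 neighbours → 0 H
  atom 6: aromatic c, 3 neighbours → 0 H
  atom 7: aromatic c, 2 neighbours → 1 H
  atom 8: aromatic c, 2 neighbours → 1 H
  atom 9: aromatic c, 2 neighbours → 1 H
  atom 10: aromatic c, 2 neighbours → 1 H
  atom 11: aromatic c, 2 neighbours → 1 H
  atom 12: aromatic c, 3 neighbours → 0 H
  atom 13: Cl (halogen, monovalent) → 0 H
  atom 14: aromatic c, 2 neighbours → 1 H
Total hydrogens: 8.

8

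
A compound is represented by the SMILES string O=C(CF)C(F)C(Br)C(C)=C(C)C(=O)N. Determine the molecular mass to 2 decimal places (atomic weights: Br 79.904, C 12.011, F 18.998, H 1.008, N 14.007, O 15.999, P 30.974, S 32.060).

First, the molecular formula is C9H12BrF2NO2 (counting implicit H from valence).
  Br: 1 × 79.904 = 79.904
  C: 9 × 12.011 = 108.099
  F: 2 × 18.998 = 37.996
  H: 12 × 1.008 = 12.096
  N: 1 × 14.007 = 14.007
  O: 2 × 15.999 = 31.998
Sum: 1×79.904 + 9×12.011 + 2×18.998 + 12×1.008 + 1×14.007 + 2×15.999 = 284.100 → 284.10 g/mol.

284.10 g/mol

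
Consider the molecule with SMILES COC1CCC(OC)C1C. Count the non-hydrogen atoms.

10

Every atom symbol written in the SMILES (organic subset) is one heavy atom; implicit H are not written.
Heavy atoms by element → C:8, O:2.
Total: 10.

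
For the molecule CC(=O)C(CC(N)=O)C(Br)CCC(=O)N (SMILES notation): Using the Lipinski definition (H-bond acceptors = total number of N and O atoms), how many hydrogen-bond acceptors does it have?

N atoms: 2; O atoms: 3.
Lipinski HBA = 2 + 3 = 5.

5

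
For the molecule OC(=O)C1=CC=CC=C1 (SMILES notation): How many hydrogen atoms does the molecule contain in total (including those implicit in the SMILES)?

Walk through each heavy atom and fill implicit hydrogens from standard valence (C 4, N 3, O 2, S 2, halogen 1):
  atom 1: O, bond orders sum to 1 (valence 2) → 1 H
  atom 2: C, bond orders sum to 4 (valence 4) → 0 H
  atom 3: O, bond orders sum to 2 (valence 2) → 0 H
  atom 4: C, bond orders sum to 4 (valence 4) → 0 H
  atom 5: C, bond orders sum to 3 (valence 4) → 1 H
  atom 6: C, bond orders sum to 3 (valence 4) → 1 H
  atom 7: C, bond orders sum to 3 (valence 4) → 1 H
  atom 8: C, bond orders sum to 3 (valence 4) → 1 H
  atom 9: C, bond orders sum to 3 (valence 4) → 1 H
Total hydrogens: 6.

6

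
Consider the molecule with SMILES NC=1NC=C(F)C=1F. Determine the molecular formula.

Walk through each heavy atom and fill implicit hydrogens from standard valence (C 4, N 3, O 2, S 2, halogen 1):
  atom 1: N, bond orders sum to 1 (valence 3) → 2 H
  atom 2: C, bond orders sum to 4 (valence 4) → 0 H
  atom 3: N, bond orders sum to 2 (valence 3) → 1 H
  atom 4: C, bond orders sum to 3 (valence 4) → 1 H
  atom 5: C, bond orders sum to 4 (valence 4) → 0 H
  atom 6: F (halogen, monovalent) → 0 H
  atom 7: C, bond orders sum to 4 (valence 4) → 0 H
  atom 8: F (halogen, monovalent) → 0 H
Totals → C:4, H:4, F:2, N:2.

C4H4F2N2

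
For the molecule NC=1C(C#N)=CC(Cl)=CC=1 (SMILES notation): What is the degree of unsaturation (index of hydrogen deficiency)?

6

Degree of unsaturation = (number of rings) + (number of π bonds).
Ring closures in the SMILES: 1.
π bonds: 3 double bonds (each 1 DoU), 1 triple bond (each 2 DoU) → 5 DoU from unsaturation.
Total DoU = 1 + 5 = 6.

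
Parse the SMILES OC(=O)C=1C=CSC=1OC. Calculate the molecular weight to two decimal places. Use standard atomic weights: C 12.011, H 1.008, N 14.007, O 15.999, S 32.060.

First, the molecular formula is C6H6O3S (counting implicit H from valence).
  C: 6 × 12.011 = 72.066
  H: 6 × 1.008 = 6.048
  O: 3 × 15.999 = 47.997
  S: 1 × 32.060 = 32.060
Sum: 6×12.011 + 6×1.008 + 3×15.999 + 1×32.060 = 158.171 → 158.17 g/mol.

158.17 g/mol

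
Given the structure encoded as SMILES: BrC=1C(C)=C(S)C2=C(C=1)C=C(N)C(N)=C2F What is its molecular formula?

C11H10BrFN2S

Walk through each heavy atom and fill implicit hydrogens from standard valence (C 4, N 3, O 2, S 2, halogen 1):
  atom 1: Br (halogen, monovalent) → 0 H
  atom 2: C, bond orders sum to 4 (valence 4) → 0 H
  atom 3: C, bond orders sum to 4 (valence 4) → 0 H
  atom 4: C, bond orders sum to 1 (valence 4) → 3 H
  atom 5: C, bond orders sum to 4 (valence 4) → 0 H
  atom 6: S, bond orders sum to 1 (valence 2) → 1 H
  atom 7: C, bond orders sum to 4 (valence 4) → 0 H
  atom 8: C, bond orders sum to 4 (valence 4) → 0 H
  atom 9: C, bond orders sum to 3 (valence 4) → 1 H
  atom 10: C, bond orders sum to 3 (valence 4) → 1 H
  atom 11: C, bond orders sum to 4 (valence 4) → 0 H
  atom 12: N, bond orders sum to 1 (valence 3) → 2 H
  atom 13: C, bond orders sum to 4 (valence 4) → 0 H
  atom 14: N, bond orders sum to 1 (valence 3) → 2 H
  atom 15: C, bond orders sum to 4 (valence 4) → 0 H
  atom 16: F (halogen, monovalent) → 0 H
Totals → C:11, H:10, Br:1, F:1, N:2, S:1.
In Hill order: C11H10BrFN2S.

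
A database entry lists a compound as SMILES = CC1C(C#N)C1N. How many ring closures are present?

In SMILES, each pair of matching ring-closure digits denotes one ring-closing bond; the number of such bonds equals the number of independent rings.
Ring-closure bonds here: 1.

1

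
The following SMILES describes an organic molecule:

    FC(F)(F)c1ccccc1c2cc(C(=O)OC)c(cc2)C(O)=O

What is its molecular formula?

Walk through each heavy atom and fill implicit hydrogens from standard valence (C 4, N 3, O 2, S 2, halogen 1); for lowercase aromatic atoms, an aromatic c carries 1 H when it has two neighbours and 0 H with three, and aromatic n carries 0 H:
  atom 1: F (halogen, monovalent) → 0 H
  atom 2: C, bond orders sum to 4 (valence 4) → 0 H
  atom 3: F (halogen, monovalent) → 0 H
  atom 4: F (halogen, monovalent) → 0 H
  atom 5: aromatic c, 3 neighbours → 0 H
  atom 6: aromatic c, 2 neighbours → 1 H
  atom 7: aromatic c, 2 neighbours → 1 H
  atom 8: aromatic c, 2 neighbours → 1 H
  atom 9: aromatic c, 2 neighbours → 1 H
  atom 10: aromatic c, 3 neighbours → 0 H
  atom 11: aromatic c, 3 neighbours → 0 H
  atom 12: aromatic c, 2 neighbours → 1 H
  atom 13: aromatic c, 3 neighbours → 0 H
  atom 14: C, bond orders sum to 4 (valence 4) → 0 H
  atom 15: O, bond orders sum to 2 (valence 2) → 0 H
  atom 16: O, bond orders sum to 2 (valence 2) → 0 H
  atom 17: C, bond orders sum to 1 (valence 4) → 3 H
  atom 18: aromatic c, 3 neighbours → 0 H
  atom 19: aromatic c, 2 neighbours → 1 H
  atom 20: aromatic c, 2 neighbours → 1 H
  atom 21: C, bond orders sum to 4 (valence 4) → 0 H
  atom 22: O, bond orders sum to 1 (valence 2) → 1 H
  atom 23: O, bond orders sum to 2 (valence 2) → 0 H
Totals → C:16, H:11, F:3, O:4.
In Hill order: C16H11F3O4.

C16H11F3O4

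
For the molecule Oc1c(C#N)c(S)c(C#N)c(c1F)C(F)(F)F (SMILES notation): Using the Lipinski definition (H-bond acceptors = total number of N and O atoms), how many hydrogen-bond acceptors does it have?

3

N atoms: 2; O atoms: 1.
Lipinski HBA = 2 + 1 = 3.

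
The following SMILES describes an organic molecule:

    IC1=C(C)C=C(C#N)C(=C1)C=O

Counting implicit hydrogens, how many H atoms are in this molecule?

Walk through each heavy atom and fill implicit hydrogens from standard valence (C 4, N 3, O 2, S 2, halogen 1):
  atom 1: I (halogen, monovalent) → 0 H
  atom 2: C, bond orders sum to 4 (valence 4) → 0 H
  atom 3: C, bond orders sum to 4 (valence 4) → 0 H
  atom 4: C, bond orders sum to 1 (valence 4) → 3 H
  atom 5: C, bond orders sum to 3 (valence 4) → 1 H
  atom 6: C, bond orders sum to 4 (valence 4) → 0 H
  atom 7: C, bond orders sum to 4 (valence 4) → 0 H
  atom 8: N, bond orders sum to 3 (valence 3) → 0 H
  atom 9: C, bond orders sum to 4 (valence 4) → 0 H
  atom 10: C, bond orders sum to 3 (valence 4) → 1 H
  atom 11: C, bond orders sum to 3 (valence 4) → 1 H
  atom 12: O, bond orders sum to 2 (valence 2) → 0 H
Total hydrogens: 6.

6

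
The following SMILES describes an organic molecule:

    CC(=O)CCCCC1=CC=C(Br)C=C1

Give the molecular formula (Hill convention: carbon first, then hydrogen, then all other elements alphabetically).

Walk through each heavy atom and fill implicit hydrogens from standard valence (C 4, N 3, O 2, S 2, halogen 1):
  atom 1: C, bond orders sum to 1 (valence 4) → 3 H
  atom 2: C, bond orders sum to 4 (valence 4) → 0 H
  atom 3: O, bond orders sum to 2 (valence 2) → 0 H
  atom 4: C, bond orders sum to 2 (valence 4) → 2 H
  atom 5: C, bond orders sum to 2 (valence 4) → 2 H
  atom 6: C, bond orders sum to 2 (valence 4) → 2 H
  atom 7: C, bond orders sum to 2 (valence 4) → 2 H
  atom 8: C, bond orders sum to 4 (valence 4) → 0 H
  atom 9: C, bond orders sum to 3 (valence 4) → 1 H
  atom 10: C, bond orders sum to 3 (valence 4) → 1 H
  atom 11: C, bond orders sum to 4 (valence 4) → 0 H
  atom 12: Br (halogen, monovalent) → 0 H
  atom 13: C, bond orders sum to 3 (valence 4) → 1 H
  atom 14: C, bond orders sum to 3 (valence 4) → 1 H
Totals → C:12, H:15, Br:1, O:1.

C12H15BrO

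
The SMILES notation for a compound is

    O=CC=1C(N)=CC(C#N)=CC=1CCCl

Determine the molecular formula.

C10H9ClN2O

Walk through each heavy atom and fill implicit hydrogens from standard valence (C 4, N 3, O 2, S 2, halogen 1):
  atom 1: O, bond orders sum to 2 (valence 2) → 0 H
  atom 2: C, bond orders sum to 3 (valence 4) → 1 H
  atom 3: C, bond orders sum to 4 (valence 4) → 0 H
  atom 4: C, bond orders sum to 4 (valence 4) → 0 H
  atom 5: N, bond orders sum to 1 (valence 3) → 2 H
  atom 6: C, bond orders sum to 3 (valence 4) → 1 H
  atom 7: C, bond orders sum to 4 (valence 4) → 0 H
  atom 8: C, bond orders sum to 4 (valence 4) → 0 H
  atom 9: N, bond orders sum to 3 (valence 3) → 0 H
  atom 10: C, bond orders sum to 3 (valence 4) → 1 H
  atom 11: C, bond orders sum to 4 (valence 4) → 0 H
  atom 12: C, bond orders sum to 2 (valence 4) → 2 H
  atom 13: C, bond orders sum to 2 (valence 4) → 2 H
  atom 14: Cl (halogen, monovalent) → 0 H
Totals → C:10, H:9, Cl:1, N:2, O:1.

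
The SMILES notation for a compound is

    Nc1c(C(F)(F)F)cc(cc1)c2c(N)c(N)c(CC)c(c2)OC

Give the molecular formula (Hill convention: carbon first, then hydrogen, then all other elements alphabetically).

C16H18F3N3O

Walk through each heavy atom and fill implicit hydrogens from standard valence (C 4, N 3, O 2, S 2, halogen 1); for lowercase aromatic atoms, an aromatic c carries 1 H when it has two neighbours and 0 H with three, and aromatic n carries 0 H:
  atom 1: N, bond orders sum to 1 (valence 3) → 2 H
  atom 2: aromatic c, 3 neighbours → 0 H
  atom 3: aromatic c, 3 neighbours → 0 H
  atom 4: C, bond orders sum to 4 (valence 4) → 0 H
  atom 5: F (halogen, monovalent) → 0 H
  atom 6: F (halogen, monovalent) → 0 H
  atom 7: F (halogen, monovalent) → 0 H
  atom 8: aromatic c, 2 neighbours → 1 H
  atom 9: aromatic c, 3 neighbours → 0 H
  atom 10: aromatic c, 2 neighbours → 1 H
  atom 11: aromatic c, 2 neighbours → 1 H
  atom 12: aromatic c, 3 neighbours → 0 H
  atom 13: aromatic c, 3 neighbours → 0 H
  atom 14: N, bond orders sum to 1 (valence 3) → 2 H
  atom 15: aromatic c, 3 neighbours → 0 H
  atom 16: N, bond orders sum to 1 (valence 3) → 2 H
  atom 17: aromatic c, 3 neighbours → 0 H
  atom 18: C, bond orders sum to 2 (valence 4) → 2 H
  atom 19: C, bond orders sum to 1 (valence 4) → 3 H
  atom 20: aromatic c, 3 neighbours → 0 H
  atom 21: aromatic c, 2 neighbours → 1 H
  atom 22: O, bond orders sum to 2 (valence 2) → 0 H
  atom 23: C, bond orders sum to 1 (valence 4) → 3 H
Totals → C:16, H:18, F:3, N:3, O:1.
In Hill order: C16H18F3N3O.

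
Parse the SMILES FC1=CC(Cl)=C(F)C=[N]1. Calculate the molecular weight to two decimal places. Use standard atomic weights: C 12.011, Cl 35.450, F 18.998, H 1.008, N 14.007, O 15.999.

First, the molecular formula is C5H2ClF2N (counting implicit H from valence).
  C: 5 × 12.011 = 60.055
  Cl: 1 × 35.450 = 35.450
  F: 2 × 18.998 = 37.996
  H: 2 × 1.008 = 2.016
  N: 1 × 14.007 = 14.007
Sum: 5×12.011 + 1×35.450 + 2×18.998 + 2×1.008 + 1×14.007 = 149.524 → 149.52 g/mol.

149.52 g/mol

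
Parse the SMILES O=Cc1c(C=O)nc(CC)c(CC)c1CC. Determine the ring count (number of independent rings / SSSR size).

1

In SMILES, each pair of matching ring-closure digits denotes one ring-closing bond; the number of such bonds equals the number of independent rings.
Ring-closure bonds here: 1.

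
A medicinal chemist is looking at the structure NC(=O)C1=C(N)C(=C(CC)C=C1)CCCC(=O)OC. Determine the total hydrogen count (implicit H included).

20

Walk through each heavy atom and fill implicit hydrogens from standard valence (C 4, N 3, O 2, S 2, halogen 1):
  atom 1: N, bond orders sum to 1 (valence 3) → 2 H
  atom 2: C, bond orders sum to 4 (valence 4) → 0 H
  atom 3: O, bond orders sum to 2 (valence 2) → 0 H
  atom 4: C, bond orders sum to 4 (valence 4) → 0 H
  atom 5: C, bond orders sum to 4 (valence 4) → 0 H
  atom 6: N, bond orders sum to 1 (valence 3) → 2 H
  atom 7: C, bond orders sum to 4 (valence 4) → 0 H
  atom 8: C, bond orders sum to 4 (valence 4) → 0 H
  atom 9: C, bond orders sum to 2 (valence 4) → 2 H
  atom 10: C, bond orders sum to 1 (valence 4) → 3 H
  atom 11: C, bond orders sum to 3 (valence 4) → 1 H
  atom 12: C, bond orders sum to 3 (valence 4) → 1 H
  atom 13: C, bond orders sum to 2 (valence 4) → 2 H
  atom 14: C, bond orders sum to 2 (valence 4) → 2 H
  atom 15: C, bond orders sum to 2 (valence 4) → 2 H
  atom 16: C, bond orders sum to 4 (valence 4) → 0 H
  atom 17: O, bond orders sum to 2 (valence 2) → 0 H
  atom 18: O, bond orders sum to 2 (valence 2) → 0 H
  atom 19: C, bond orders sum to 1 (valence 4) → 3 H
Total hydrogens: 20.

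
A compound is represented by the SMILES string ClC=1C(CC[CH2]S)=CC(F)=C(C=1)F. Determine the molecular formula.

C9H9ClF2S

Walk through each heavy atom and fill implicit hydrogens from standard valence (C 4, N 3, O 2, S 2, halogen 1):
  atom 1: Cl (halogen, monovalent) → 0 H
  atom 2: C, bond orders sum to 4 (valence 4) → 0 H
  atom 3: C, bond orders sum to 4 (valence 4) → 0 H
  atom 4: C, bond orders sum to 2 (valence 4) → 2 H
  atom 5: C, bond orders sum to 2 (valence 4) → 2 H
  atom 6: C with explicit H count 2
  atom 7: S, bond orders sum to 1 (valence 2) → 1 H
  atom 8: C, bond orders sum to 3 (valence 4) → 1 H
  atom 9: C, bond orders sum to 4 (valence 4) → 0 H
  atom 10: F (halogen, monovalent) → 0 H
  atom 11: C, bond orders sum to 4 (valence 4) → 0 H
  atom 12: C, bond orders sum to 3 (valence 4) → 1 H
  atom 13: F (halogen, monovalent) → 0 H
Totals → C:9, H:9, Cl:1, F:2, S:1.
In Hill order: C9H9ClF2S.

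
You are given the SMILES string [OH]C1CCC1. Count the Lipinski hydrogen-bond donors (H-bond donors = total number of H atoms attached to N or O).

1

Donors: find every N or O and count the H atoms it carries.
  atom 1 (O): bond orders sum to 1 → 1 H
Lipinski HBD = 1.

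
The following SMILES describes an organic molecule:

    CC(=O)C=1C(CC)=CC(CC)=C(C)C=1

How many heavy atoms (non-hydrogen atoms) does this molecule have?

14

Every atom symbol written in the SMILES (organic subset) is one heavy atom; implicit H are not written.
Heavy atoms by element → C:13, O:1.
Total: 14.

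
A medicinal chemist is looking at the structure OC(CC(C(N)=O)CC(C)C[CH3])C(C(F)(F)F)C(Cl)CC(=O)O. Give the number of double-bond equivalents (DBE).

2

Degree of unsaturation = (number of rings) + (number of π bonds).
Ring closures in the SMILES: 0.
π bonds: 2 double bonds (each 1 DoU) → 2 DoU from unsaturation.
Total DoU = 0 + 2 = 2.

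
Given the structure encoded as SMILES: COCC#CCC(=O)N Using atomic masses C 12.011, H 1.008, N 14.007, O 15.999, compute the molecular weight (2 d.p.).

127.14 g/mol

First, the molecular formula is C6H9NO2 (counting implicit H from valence).
  C: 6 × 12.011 = 72.066
  H: 9 × 1.008 = 9.072
  N: 1 × 14.007 = 14.007
  O: 2 × 15.999 = 31.998
Sum: 6×12.011 + 9×1.008 + 1×14.007 + 2×15.999 = 127.143 → 127.14 g/mol.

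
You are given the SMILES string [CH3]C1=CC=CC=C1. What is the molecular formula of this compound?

Walk through each heavy atom and fill implicit hydrogens from standard valence (C 4, N 3, O 2, S 2, halogen 1):
  atom 1: C with explicit H count 3
  atom 2: C, bond orders sum to 4 (valence 4) → 0 H
  atom 3: C, bond orders sum to 3 (valence 4) → 1 H
  atom 4: C, bond orders sum to 3 (valence 4) → 1 H
  atom 5: C, bond orders sum to 3 (valence 4) → 1 H
  atom 6: C, bond orders sum to 3 (valence 4) → 1 H
  atom 7: C, bond orders sum to 3 (valence 4) → 1 H
Totals → C:7, H:8.
In Hill order: C7H8.

C7H8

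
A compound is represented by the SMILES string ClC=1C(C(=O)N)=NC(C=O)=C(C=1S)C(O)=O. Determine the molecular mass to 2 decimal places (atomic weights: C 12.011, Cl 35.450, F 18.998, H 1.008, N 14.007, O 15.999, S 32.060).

260.65 g/mol

First, the molecular formula is C8H5ClN2O4S (counting implicit H from valence).
  C: 8 × 12.011 = 96.088
  Cl: 1 × 35.450 = 35.450
  H: 5 × 1.008 = 5.040
  N: 2 × 14.007 = 28.014
  O: 4 × 15.999 = 63.996
  S: 1 × 32.060 = 32.060
Sum: 8×12.011 + 1×35.450 + 5×1.008 + 2×14.007 + 4×15.999 + 1×32.060 = 260.648 → 260.65 g/mol.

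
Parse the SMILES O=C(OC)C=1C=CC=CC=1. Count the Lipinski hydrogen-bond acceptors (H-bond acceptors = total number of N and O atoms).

2

N atoms: 0; O atoms: 2.
Lipinski HBA = 0 + 2 = 2.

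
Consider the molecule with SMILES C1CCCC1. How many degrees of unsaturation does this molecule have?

Molecular formula: C5H10.
DoU = (2C + 2 + N − H − X) / 2, where X is the halogen count and O/S are ignored.
    = (2·5 + 2 + 0 − 10 − 0) / 2 = 2 / 2 = 1.

1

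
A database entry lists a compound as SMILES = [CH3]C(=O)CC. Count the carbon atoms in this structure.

Count every carbon token in the SMILES (each C, including those in ring-closure positions and inside branches).
Carbon count: 4.

4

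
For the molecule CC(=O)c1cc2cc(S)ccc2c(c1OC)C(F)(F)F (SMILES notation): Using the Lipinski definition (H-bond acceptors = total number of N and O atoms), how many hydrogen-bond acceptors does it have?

N atoms: 0; O atoms: 2.
Lipinski HBA = 0 + 2 = 2.

2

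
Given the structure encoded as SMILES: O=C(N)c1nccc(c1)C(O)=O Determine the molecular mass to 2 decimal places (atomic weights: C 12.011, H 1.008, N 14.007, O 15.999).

166.14 g/mol

First, the molecular formula is C7H6N2O3 (counting implicit H from valence).
  C: 7 × 12.011 = 84.077
  H: 6 × 1.008 = 6.048
  N: 2 × 14.007 = 28.014
  O: 3 × 15.999 = 47.997
Sum: 7×12.011 + 6×1.008 + 2×14.007 + 3×15.999 = 166.136 → 166.14 g/mol.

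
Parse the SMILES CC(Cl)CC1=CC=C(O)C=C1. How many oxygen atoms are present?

Scan the SMILES for O atoms (remember two-letter symbols like Cl and Br are single atoms).
Oxygen count: 1.

1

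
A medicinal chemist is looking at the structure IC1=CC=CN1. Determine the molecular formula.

Walk through each heavy atom and fill implicit hydrogens from standard valence (C 4, N 3, O 2, S 2, halogen 1):
  atom 1: I (halogen, monovalent) → 0 H
  atom 2: C, bond orders sum to 4 (valence 4) → 0 H
  atom 3: C, bond orders sum to 3 (valence 4) → 1 H
  atom 4: C, bond orders sum to 3 (valence 4) → 1 H
  atom 5: C, bond orders sum to 3 (valence 4) → 1 H
  atom 6: N, bond orders sum to 2 (valence 3) → 1 H
Totals → C:4, H:4, I:1, N:1.
In Hill order: C4H4IN.

C4H4IN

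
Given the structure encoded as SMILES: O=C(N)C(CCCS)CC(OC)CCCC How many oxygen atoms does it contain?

Scan the SMILES for O atoms (remember two-letter symbols like Cl and Br are single atoms).
Oxygen count: 2.

2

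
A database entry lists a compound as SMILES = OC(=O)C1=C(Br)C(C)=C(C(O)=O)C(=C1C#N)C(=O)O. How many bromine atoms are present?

Scan the SMILES for Br atoms (remember two-letter symbols like Cl and Br are single atoms).
Bromine count: 1.

1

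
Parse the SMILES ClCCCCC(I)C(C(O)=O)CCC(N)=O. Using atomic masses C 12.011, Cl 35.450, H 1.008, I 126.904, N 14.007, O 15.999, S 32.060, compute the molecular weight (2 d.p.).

361.60 g/mol

First, the molecular formula is C10H17ClINO3 (counting implicit H from valence).
  C: 10 × 12.011 = 120.110
  Cl: 1 × 35.450 = 35.450
  H: 17 × 1.008 = 17.136
  I: 1 × 126.904 = 126.904
  N: 1 × 14.007 = 14.007
  O: 3 × 15.999 = 47.997
Sum: 10×12.011 + 1×35.450 + 17×1.008 + 1×126.904 + 1×14.007 + 3×15.999 = 361.604 → 361.60 g/mol.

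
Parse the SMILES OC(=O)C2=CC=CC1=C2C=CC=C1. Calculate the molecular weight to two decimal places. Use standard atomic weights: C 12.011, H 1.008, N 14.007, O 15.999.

First, the molecular formula is C11H8O2 (counting implicit H from valence).
  C: 11 × 12.011 = 132.121
  H: 8 × 1.008 = 8.064
  O: 2 × 15.999 = 31.998
Sum: 11×12.011 + 8×1.008 + 2×15.999 = 172.183 → 172.18 g/mol.

172.18 g/mol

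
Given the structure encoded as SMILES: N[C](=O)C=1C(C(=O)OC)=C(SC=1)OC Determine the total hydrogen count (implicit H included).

Walk through each heavy atom and fill implicit hydrogens from standard valence (C 4, N 3, O 2, S 2, halogen 1):
  atom 1: N, bond orders sum to 1 (valence 3) → 2 H
  atom 2: C with explicit H count 0
  atom 3: O, bond orders sum to 2 (valence 2) → 0 H
  atom 4: C, bond orders sum to 4 (valence 4) → 0 H
  atom 5: C, bond orders sum to 4 (valence 4) → 0 H
  atom 6: C, bond orders sum to 4 (valence 4) → 0 H
  atom 7: O, bond orders sum to 2 (valence 2) → 0 H
  atom 8: O, bond orders sum to 2 (valence 2) → 0 H
  atom 9: C, bond orders sum to 1 (valence 4) → 3 H
  atom 10: C, bond orders sum to 4 (valence 4) → 0 H
  atom 11: S, bond orders sum to 2 (valence 2) → 0 H
  atom 12: C, bond orders sum to 3 (valence 4) → 1 H
  atom 13: O, bond orders sum to 2 (valence 2) → 0 H
  atom 14: C, bond orders sum to 1 (valence 4) → 3 H
Total hydrogens: 9.

9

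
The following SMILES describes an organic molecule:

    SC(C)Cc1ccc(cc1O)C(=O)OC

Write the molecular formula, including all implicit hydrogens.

C11H14O3S

Walk through each heavy atom and fill implicit hydrogens from standard valence (C 4, N 3, O 2, S 2, halogen 1); for lowercase aromatic atoms, an aromatic c carries 1 H when it has two neighbours and 0 H with three, and aromatic n carries 0 H:
  atom 1: S, bond orders sum to 1 (valence 2) → 1 H
  atom 2: C, bond orders sum to 3 (valence 4) → 1 H
  atom 3: C, bond orders sum to 1 (valence 4) → 3 H
  atom 4: C, bond orders sum to 2 (valence 4) → 2 H
  atom 5: aromatic c, 3 neighbours → 0 H
  atom 6: aromatic c, 2 neighbours → 1 H
  atom 7: aromatic c, 2 neighbours → 1 H
  atom 8: aromatic c, 3 neighbours → 0 H
  atom 9: aromatic c, 2 neighbours → 1 H
  atom 10: aromatic c, 3 neighbours → 0 H
  atom 11: O, bond orders sum to 1 (valence 2) → 1 H
  atom 12: C, bond orders sum to 4 (valence 4) → 0 H
  atom 13: O, bond orders sum to 2 (valence 2) → 0 H
  atom 14: O, bond orders sum to 2 (valence 2) → 0 H
  atom 15: C, bond orders sum to 1 (valence 4) → 3 H
Totals → C:11, H:14, O:3, S:1.
In Hill order: C11H14O3S.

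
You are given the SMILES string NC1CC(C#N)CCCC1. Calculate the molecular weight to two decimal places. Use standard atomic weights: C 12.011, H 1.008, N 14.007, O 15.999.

First, the molecular formula is C8H14N2 (counting implicit H from valence).
  C: 8 × 12.011 = 96.088
  H: 14 × 1.008 = 14.112
  N: 2 × 14.007 = 28.014
Sum: 8×12.011 + 14×1.008 + 2×14.007 = 138.214 → 138.21 g/mol.

138.21 g/mol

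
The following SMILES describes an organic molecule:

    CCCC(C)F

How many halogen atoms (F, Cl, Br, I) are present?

Halogen atoms appear at heavy-atom position 6 (1×F).
Halogen count: 1.

1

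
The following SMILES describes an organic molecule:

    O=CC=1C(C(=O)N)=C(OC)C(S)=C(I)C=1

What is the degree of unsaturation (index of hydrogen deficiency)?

6

Molecular formula: C9H8INO3S.
DoU = (2C + 2 + N − H − X) / 2, where X is the halogen count and O/S are ignored.
    = (2·9 + 2 + 1 − 8 − 1) / 2 = 12 / 2 = 6.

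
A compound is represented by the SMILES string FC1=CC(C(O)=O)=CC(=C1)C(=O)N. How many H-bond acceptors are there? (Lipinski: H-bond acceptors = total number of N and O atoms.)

4

N atoms: 1; O atoms: 3.
Lipinski HBA = 1 + 3 = 4.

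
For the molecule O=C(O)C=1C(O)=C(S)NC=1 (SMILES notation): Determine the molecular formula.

C5H5NO3S

Walk through each heavy atom and fill implicit hydrogens from standard valence (C 4, N 3, O 2, S 2, halogen 1):
  atom 1: O, bond orders sum to 2 (valence 2) → 0 H
  atom 2: C, bond orders sum to 4 (valence 4) → 0 H
  atom 3: O, bond orders sum to 1 (valence 2) → 1 H
  atom 4: C, bond orders sum to 4 (valence 4) → 0 H
  atom 5: C, bond orders sum to 4 (valence 4) → 0 H
  atom 6: O, bond orders sum to 1 (valence 2) → 1 H
  atom 7: C, bond orders sum to 4 (valence 4) → 0 H
  atom 8: S, bond orders sum to 1 (valence 2) → 1 H
  atom 9: N, bond orders sum to 2 (valence 3) → 1 H
  atom 10: C, bond orders sum to 3 (valence 4) → 1 H
Totals → C:5, H:5, N:1, O:3, S:1.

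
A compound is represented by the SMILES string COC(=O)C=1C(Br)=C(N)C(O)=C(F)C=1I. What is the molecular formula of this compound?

C8H6BrFINO3

Walk through each heavy atom and fill implicit hydrogens from standard valence (C 4, N 3, O 2, S 2, halogen 1):
  atom 1: C, bond orders sum to 1 (valence 4) → 3 H
  atom 2: O, bond orders sum to 2 (valence 2) → 0 H
  atom 3: C, bond orders sum to 4 (valence 4) → 0 H
  atom 4: O, bond orders sum to 2 (valence 2) → 0 H
  atom 5: C, bond orders sum to 4 (valence 4) → 0 H
  atom 6: C, bond orders sum to 4 (valence 4) → 0 H
  atom 7: Br (halogen, monovalent) → 0 H
  atom 8: C, bond orders sum to 4 (valence 4) → 0 H
  atom 9: N, bond orders sum to 1 (valence 3) → 2 H
  atom 10: C, bond orders sum to 4 (valence 4) → 0 H
  atom 11: O, bond orders sum to 1 (valence 2) → 1 H
  atom 12: C, bond orders sum to 4 (valence 4) → 0 H
  atom 13: F (halogen, monovalent) → 0 H
  atom 14: C, bond orders sum to 4 (valence 4) → 0 H
  atom 15: I (halogen, monovalent) → 0 H
Totals → C:8, H:6, Br:1, F:1, I:1, N:1, O:3.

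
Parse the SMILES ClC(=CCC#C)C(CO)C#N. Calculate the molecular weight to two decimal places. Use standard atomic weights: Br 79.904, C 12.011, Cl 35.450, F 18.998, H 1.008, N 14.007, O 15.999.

169.61 g/mol

First, the molecular formula is C8H8ClNO (counting implicit H from valence).
  C: 8 × 12.011 = 96.088
  Cl: 1 × 35.450 = 35.450
  H: 8 × 1.008 = 8.064
  N: 1 × 14.007 = 14.007
  O: 1 × 15.999 = 15.999
Sum: 8×12.011 + 1×35.450 + 8×1.008 + 1×14.007 + 1×15.999 = 169.608 → 169.61 g/mol.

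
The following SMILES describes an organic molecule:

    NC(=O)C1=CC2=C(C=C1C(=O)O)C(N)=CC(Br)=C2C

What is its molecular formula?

C13H11BrN2O3

Walk through each heavy atom and fill implicit hydrogens from standard valence (C 4, N 3, O 2, S 2, halogen 1):
  atom 1: N, bond orders sum to 1 (valence 3) → 2 H
  atom 2: C, bond orders sum to 4 (valence 4) → 0 H
  atom 3: O, bond orders sum to 2 (valence 2) → 0 H
  atom 4: C, bond orders sum to 4 (valence 4) → 0 H
  atom 5: C, bond orders sum to 3 (valence 4) → 1 H
  atom 6: C, bond orders sum to 4 (valence 4) → 0 H
  atom 7: C, bond orders sum to 4 (valence 4) → 0 H
  atom 8: C, bond orders sum to 3 (valence 4) → 1 H
  atom 9: C, bond orders sum to 4 (valence 4) → 0 H
  atom 10: C, bond orders sum to 4 (valence 4) → 0 H
  atom 11: O, bond orders sum to 2 (valence 2) → 0 H
  atom 12: O, bond orders sum to 1 (valence 2) → 1 H
  atom 13: C, bond orders sum to 4 (valence 4) → 0 H
  atom 14: N, bond orders sum to 1 (valence 3) → 2 H
  atom 15: C, bond orders sum to 3 (valence 4) → 1 H
  atom 16: C, bond orders sum to 4 (valence 4) → 0 H
  atom 17: Br (halogen, monovalent) → 0 H
  atom 18: C, bond orders sum to 4 (valence 4) → 0 H
  atom 19: C, bond orders sum to 1 (valence 4) → 3 H
Totals → C:13, H:11, Br:1, N:2, O:3.
In Hill order: C13H11BrN2O3.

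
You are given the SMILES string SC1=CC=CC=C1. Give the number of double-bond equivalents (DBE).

Degree of unsaturation = (number of rings) + (number of π bonds).
Ring closures in the SMILES: 1.
π bonds: 3 double bonds (each 1 DoU) → 3 DoU from unsaturation.
Total DoU = 1 + 3 = 4.

4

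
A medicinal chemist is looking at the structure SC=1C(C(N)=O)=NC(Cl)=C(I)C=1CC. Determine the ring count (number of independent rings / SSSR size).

1

In SMILES, each pair of matching ring-closure digits denotes one ring-closing bond; the number of such bonds equals the number of independent rings.
Ring-closure bonds here: 1.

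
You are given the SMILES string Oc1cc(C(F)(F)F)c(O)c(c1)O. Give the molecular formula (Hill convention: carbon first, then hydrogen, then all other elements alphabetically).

C7H5F3O3

Walk through each heavy atom and fill implicit hydrogens from standard valence (C 4, N 3, O 2, S 2, halogen 1); for lowercase aromatic atoms, an aromatic c carries 1 H when it has two neighbours and 0 H with three, and aromatic n carries 0 H:
  atom 1: O, bond orders sum to 1 (valence 2) → 1 H
  atom 2: aromatic c, 3 neighbours → 0 H
  atom 3: aromatic c, 2 neighbours → 1 H
  atom 4: aromatic c, 3 neighbours → 0 H
  atom 5: C, bond orders sum to 4 (valence 4) → 0 H
  atom 6: F (halogen, monovalent) → 0 H
  atom 7: F (halogen, monovalent) → 0 H
  atom 8: F (halogen, monovalent) → 0 H
  atom 9: aromatic c, 3 neighbours → 0 H
  atom 10: O, bond orders sum to 1 (valence 2) → 1 H
  atom 11: aromatic c, 3 neighbours → 0 H
  atom 12: aromatic c, 2 neighbours → 1 H
  atom 13: O, bond orders sum to 1 (valence 2) → 1 H
Totals → C:7, H:5, F:3, O:3.
In Hill order: C7H5F3O3.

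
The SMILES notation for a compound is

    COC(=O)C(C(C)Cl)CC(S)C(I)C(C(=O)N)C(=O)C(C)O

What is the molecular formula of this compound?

C13H21ClINO5S

Walk through each heavy atom and fill implicit hydrogens from standard valence (C 4, N 3, O 2, S 2, halogen 1):
  atom 1: C, bond orders sum to 1 (valence 4) → 3 H
  atom 2: O, bond orders sum to 2 (valence 2) → 0 H
  atom 3: C, bond orders sum to 4 (valence 4) → 0 H
  atom 4: O, bond orders sum to 2 (valence 2) → 0 H
  atom 5: C, bond orders sum to 3 (valence 4) → 1 H
  atom 6: C, bond orders sum to 3 (valence 4) → 1 H
  atom 7: C, bond orders sum to 1 (valence 4) → 3 H
  atom 8: Cl (halogen, monovalent) → 0 H
  atom 9: C, bond orders sum to 2 (valence 4) → 2 H
  atom 10: C, bond orders sum to 3 (valence 4) → 1 H
  atom 11: S, bond orders sum to 1 (valence 2) → 1 H
  atom 12: C, bond orders sum to 3 (valence 4) → 1 H
  atom 13: I (halogen, monovalent) → 0 H
  atom 14: C, bond orders sum to 3 (valence 4) → 1 H
  atom 15: C, bond orders sum to 4 (valence 4) → 0 H
  atom 16: O, bond orders sum to 2 (valence 2) → 0 H
  atom 17: N, bond orders sum to 1 (valence 3) → 2 H
  atom 18: C, bond orders sum to 4 (valence 4) → 0 H
  atom 19: O, bond orders sum to 2 (valence 2) → 0 H
  atom 20: C, bond orders sum to 3 (valence 4) → 1 H
  atom 21: C, bond orders sum to 1 (valence 4) → 3 H
  atom 22: O, bond orders sum to 1 (valence 2) → 1 H
Totals → C:13, H:21, Cl:1, I:1, N:1, O:5, S:1.
In Hill order: C13H21ClINO5S.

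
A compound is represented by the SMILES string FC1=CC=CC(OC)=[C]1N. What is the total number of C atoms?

Count every carbon token in the SMILES (each C, including those in ring-closure positions and inside branches).
Carbon count: 7.

7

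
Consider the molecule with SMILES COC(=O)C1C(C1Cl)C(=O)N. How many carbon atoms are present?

6

Count every carbon token in the SMILES (each C, including those in ring-closure positions and inside branches).
Carbon count: 6.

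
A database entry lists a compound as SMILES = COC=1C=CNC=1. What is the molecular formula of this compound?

Walk through each heavy atom and fill implicit hydrogens from standard valence (C 4, N 3, O 2, S 2, halogen 1):
  atom 1: C, bond orders sum to 1 (valence 4) → 3 H
  atom 2: O, bond orders sum to 2 (valence 2) → 0 H
  atom 3: C, bond orders sum to 4 (valence 4) → 0 H
  atom 4: C, bond orders sum to 3 (valence 4) → 1 H
  atom 5: C, bond orders sum to 3 (valence 4) → 1 H
  atom 6: N, bond orders sum to 2 (valence 3) → 1 H
  atom 7: C, bond orders sum to 3 (valence 4) → 1 H
Totals → C:5, H:7, N:1, O:1.

C5H7NO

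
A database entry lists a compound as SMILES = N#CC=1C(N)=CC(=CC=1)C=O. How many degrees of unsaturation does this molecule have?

Molecular formula: C8H6N2O.
DoU = (2C + 2 + N − H − X) / 2, where X is the halogen count and O/S are ignored.
    = (2·8 + 2 + 2 − 6 − 0) / 2 = 14 / 2 = 7.

7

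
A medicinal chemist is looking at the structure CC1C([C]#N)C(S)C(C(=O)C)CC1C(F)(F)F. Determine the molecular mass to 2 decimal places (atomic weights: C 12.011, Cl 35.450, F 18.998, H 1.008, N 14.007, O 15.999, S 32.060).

265.29 g/mol

First, the molecular formula is C11H14F3NOS (counting implicit H from valence).
  C: 11 × 12.011 = 132.121
  F: 3 × 18.998 = 56.994
  H: 14 × 1.008 = 14.112
  N: 1 × 14.007 = 14.007
  O: 1 × 15.999 = 15.999
  S: 1 × 32.060 = 32.060
Sum: 11×12.011 + 3×18.998 + 14×1.008 + 1×14.007 + 1×15.999 + 1×32.060 = 265.293 → 265.29 g/mol.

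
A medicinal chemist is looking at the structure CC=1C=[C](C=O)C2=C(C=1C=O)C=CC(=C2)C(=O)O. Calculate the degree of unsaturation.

10

Degree of unsaturation = (number of rings) + (number of π bonds).
Ring closures in the SMILES: 2.
π bonds: 8 double bonds (each 1 DoU) → 8 DoU from unsaturation.
Total DoU = 2 + 8 = 10.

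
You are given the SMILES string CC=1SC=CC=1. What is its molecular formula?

Walk through each heavy atom and fill implicit hydrogens from standard valence (C 4, N 3, O 2, S 2, halogen 1):
  atom 1: C, bond orders sum to 1 (valence 4) → 3 H
  atom 2: C, bond orders sum to 4 (valence 4) → 0 H
  atom 3: S, bond orders sum to 2 (valence 2) → 0 H
  atom 4: C, bond orders sum to 3 (valence 4) → 1 H
  atom 5: C, bond orders sum to 3 (valence 4) → 1 H
  atom 6: C, bond orders sum to 3 (valence 4) → 1 H
Totals → C:5, H:6, S:1.
In Hill order: C5H6S.

C5H6S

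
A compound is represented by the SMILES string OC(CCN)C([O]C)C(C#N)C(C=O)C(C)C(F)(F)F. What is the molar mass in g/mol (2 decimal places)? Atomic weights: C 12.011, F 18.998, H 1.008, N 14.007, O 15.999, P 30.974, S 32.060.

296.29 g/mol

First, the molecular formula is C12H19F3N2O3 (counting implicit H from valence).
  C: 12 × 12.011 = 144.132
  F: 3 × 18.998 = 56.994
  H: 19 × 1.008 = 19.152
  N: 2 × 14.007 = 28.014
  O: 3 × 15.999 = 47.997
Sum: 12×12.011 + 3×18.998 + 19×1.008 + 2×14.007 + 3×15.999 = 296.289 → 296.29 g/mol.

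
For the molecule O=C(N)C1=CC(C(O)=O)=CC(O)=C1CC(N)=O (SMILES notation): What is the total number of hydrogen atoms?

Walk through each heavy atom and fill implicit hydrogens from standard valence (C 4, N 3, O 2, S 2, halogen 1):
  atom 1: O, bond orders sum to 2 (valence 2) → 0 H
  atom 2: C, bond orders sum to 4 (valence 4) → 0 H
  atom 3: N, bond orders sum to 1 (valence 3) → 2 H
  atom 4: C, bond orders sum to 4 (valence 4) → 0 H
  atom 5: C, bond orders sum to 3 (valence 4) → 1 H
  atom 6: C, bond orders sum to 4 (valence 4) → 0 H
  atom 7: C, bond orders sum to 4 (valence 4) → 0 H
  atom 8: O, bond orders sum to 1 (valence 2) → 1 H
  atom 9: O, bond orders sum to 2 (valence 2) → 0 H
  atom 10: C, bond orders sum to 3 (valence 4) → 1 H
  atom 11: C, bond orders sum to 4 (valence 4) → 0 H
  atom 12: O, bond orders sum to 1 (valence 2) → 1 H
  atom 13: C, bond orders sum to 4 (valence 4) → 0 H
  atom 14: C, bond orders sum to 2 (valence 4) → 2 H
  atom 15: C, bond orders sum to 4 (valence 4) → 0 H
  atom 16: N, bond orders sum to 1 (valence 3) → 2 H
  atom 17: O, bond orders sum to 2 (valence 2) → 0 H
Total hydrogens: 10.

10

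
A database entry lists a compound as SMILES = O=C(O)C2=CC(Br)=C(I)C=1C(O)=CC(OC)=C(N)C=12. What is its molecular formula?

Walk through each heavy atom and fill implicit hydrogens from standard valence (C 4, N 3, O 2, S 2, halogen 1):
  atom 1: O, bond orders sum to 2 (valence 2) → 0 H
  atom 2: C, bond orders sum to 4 (valence 4) → 0 H
  atom 3: O, bond orders sum to 1 (valence 2) → 1 H
  atom 4: C, bond orders sum to 4 (valence 4) → 0 H
  atom 5: C, bond orders sum to 3 (valence 4) → 1 H
  atom 6: C, bond orders sum to 4 (valence 4) → 0 H
  atom 7: Br (halogen, monovalent) → 0 H
  atom 8: C, bond orders sum to 4 (valence 4) → 0 H
  atom 9: I (halogen, monovalent) → 0 H
  atom 10: C, bond orders sum to 4 (valence 4) → 0 H
  atom 11: C, bond orders sum to 4 (valence 4) → 0 H
  atom 12: O, bond orders sum to 1 (valence 2) → 1 H
  atom 13: C, bond orders sum to 3 (valence 4) → 1 H
  atom 14: C, bond orders sum to 4 (valence 4) → 0 H
  atom 15: O, bond orders sum to 2 (valence 2) → 0 H
  atom 16: C, bond orders sum to 1 (valence 4) → 3 H
  atom 17: C, bond orders sum to 4 (valence 4) → 0 H
  atom 18: N, bond orders sum to 1 (valence 3) → 2 H
  atom 19: C, bond orders sum to 4 (valence 4) → 0 H
Totals → C:12, H:9, Br:1, I:1, N:1, O:4.
In Hill order: C12H9BrINO4.

C12H9BrINO4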